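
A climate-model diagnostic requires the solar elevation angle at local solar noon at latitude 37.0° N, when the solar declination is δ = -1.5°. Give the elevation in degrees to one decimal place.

At local noon the hour angle is zero, so the zenith angle equals |ϕ − δ| = |+37.0° − (-1.500°)| = 38.500°.
Elevation = 90° − 38.500° = 51.5°.

51.5°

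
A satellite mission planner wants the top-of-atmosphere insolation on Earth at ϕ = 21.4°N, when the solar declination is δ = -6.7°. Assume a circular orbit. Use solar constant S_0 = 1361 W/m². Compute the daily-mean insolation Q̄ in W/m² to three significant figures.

cos h₀ = −tan(+21.4°) tan(-6.700°) = 0.0460, h₀ = 1.5247 rad.
Bracket: h₀ sin ϕ sin δ + cos ϕ cos δ sin h₀ = 1.5247×0.36488×-0.11667 + 0.93106×0.99317×0.99894 = -0.064907 + 0.923721 = 0.858814.
Q̄ = (S_0/π) × [bracket] = (1361/π) × 0.858814 = 372.1 W/m².

Q̄ ≈ 372 W/m²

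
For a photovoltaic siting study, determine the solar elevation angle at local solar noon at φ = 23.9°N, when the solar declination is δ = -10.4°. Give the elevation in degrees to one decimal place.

At local noon the hour angle is zero, so the zenith angle equals |φ − δ| = |+23.9° − (-10.400°)| = 34.300°.
Elevation = 90° − 34.300° = 55.7°.

55.7°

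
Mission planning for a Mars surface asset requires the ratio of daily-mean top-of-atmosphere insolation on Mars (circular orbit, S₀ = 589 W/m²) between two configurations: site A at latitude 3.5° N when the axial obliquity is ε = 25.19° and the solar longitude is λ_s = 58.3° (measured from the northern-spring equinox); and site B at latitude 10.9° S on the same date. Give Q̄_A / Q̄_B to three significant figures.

Q̄_A / Q̄_B ≈ 1.19

— Configuration A (φ=+3.5°):
Solar declination: sin δ = sin ε · sin λ_s = sin 25.19° × sin 58.3° = 0.36212, so δ = +21.231°.
cos H₀ = −tan(+3.5°) tan(+21.231°) = -0.0238, H₀ = 1.5946 rad.
Bracket: H₀ sin φ sin δ + cos φ cos δ sin H₀ = 1.5946×0.06105×0.36212 + 0.99813×0.93213×0.99972 = 0.035253 + 0.930126 = 0.965379.
Q̄ = (S₀/π) × [bracket] = (589/π) × 0.965379 = 180.99 W/m².
— Configuration B (φ=-10.9°):
cos H₀ = −tan(-10.9°) tan(+21.231°) = 0.0748, H₀ = 1.4959 rad.
Bracket: H₀ sin φ sin δ + cos φ cos δ sin H₀ = 1.4959×-0.18910×0.36212 + 0.98196×0.93213×0.99720 = -0.102435 + 0.912751 = 0.810316.
Q̄ = (S₀/π) × [bracket] = (589/π) × 0.810316 = 151.92 W/m².
Ratio Q̄_A / Q̄_B = 180.99 / 151.92 = 1.191.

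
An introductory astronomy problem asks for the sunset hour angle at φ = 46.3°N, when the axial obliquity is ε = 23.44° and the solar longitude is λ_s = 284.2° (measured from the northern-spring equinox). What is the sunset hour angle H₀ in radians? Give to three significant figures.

H₀ = 1.12 rad

Solar declination: sin δ = sin ε · sin λ_s = sin 23.44° × sin 284.2° = -0.38563, so δ = -22.683°.
cos H₀ = −tan φ · tan δ = −tan(+46.3°) × tan(-22.683°) = 0.4374, so H₀ = 1.1181 rad = 64.06°.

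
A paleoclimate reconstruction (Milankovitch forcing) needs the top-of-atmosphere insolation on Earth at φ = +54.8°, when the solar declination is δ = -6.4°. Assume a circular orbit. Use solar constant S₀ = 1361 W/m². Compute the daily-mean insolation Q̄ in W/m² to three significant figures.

Q̄ ≈ 189 W/m²

cos H₀ = −tan(+54.8°) tan(-6.400°) = 0.1590, H₀ = 1.4111 rad.
Bracket: H₀ sin φ sin δ + cos φ cos δ sin H₀ = 1.4111×0.81714×-0.11147 + 0.57643×0.99377×0.98728 = -0.128532 + 0.565552 = 0.437020.
Q̄ = (S₀/π) × [bracket] = (1361/π) × 0.437020 = 189.3 W/m².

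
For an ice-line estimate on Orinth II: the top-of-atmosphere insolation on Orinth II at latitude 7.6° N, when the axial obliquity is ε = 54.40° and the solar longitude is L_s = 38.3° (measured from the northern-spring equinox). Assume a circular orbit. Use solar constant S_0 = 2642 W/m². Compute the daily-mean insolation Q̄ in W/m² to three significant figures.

Q̄ ≈ 810 W/m²

Solar declination: sin δ = sin ε · sin L_s = sin 54.40° × sin 38.3° = 0.50394, so δ = +30.261°.
cos h₀ = −tan(+7.6°) tan(+30.261°) = -0.0778, h₀ = 1.6487 rad.
Bracket: h₀ sin ϕ sin δ + cos ϕ cos δ sin h₀ = 1.6487×0.13226×0.50394 + 0.99122×0.86374×0.99697 = 0.109888 + 0.853562 = 0.963450.
Q̄ = (S_0/π) × [bracket] = (2642/π) × 0.963450 = 810.2 W/m².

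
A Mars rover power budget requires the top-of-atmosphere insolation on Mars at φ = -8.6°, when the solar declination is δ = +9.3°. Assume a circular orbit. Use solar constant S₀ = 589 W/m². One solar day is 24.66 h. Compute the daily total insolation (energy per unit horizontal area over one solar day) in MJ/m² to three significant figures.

cos H₀ = −tan(-8.6°) tan(+9.300°) = 0.0248, H₀ = 1.5460 rad.
Bracket: H₀ sin φ sin δ + cos φ cos δ sin H₀ = 1.5460×-0.14954×0.16160 + 0.98876×0.98686×0.99969 = -0.037360 + 0.975465 = 0.938105.
Q̄ = (S₀/π) × [bracket] = (589/π) × 0.938105 = 175.88 W/m².
Daily total = Q̄ × 24.66 h × 3600 s/h = 175.88 × 24.66 × 3600 / 10⁶ = 15.61 MJ/m².

15.6 MJ/m²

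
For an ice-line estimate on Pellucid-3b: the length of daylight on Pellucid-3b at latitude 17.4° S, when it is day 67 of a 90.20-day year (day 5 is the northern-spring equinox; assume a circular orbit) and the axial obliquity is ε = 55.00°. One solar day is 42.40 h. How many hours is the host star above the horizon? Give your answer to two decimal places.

Solar longitude: L_s = 360° × (67 − 5)/90.20 = 247.450°.
sin δ = sin 55.00° × sin 247.450° = -0.75652, so δ = -49.159°.
cos h₀ = −tan ϕ · tan δ = −tan(-17.4°) × tan(-49.159°) = -0.3625, so h₀ = 1.9418 rad = 111.26°.
Daylight = 2h₀/(2π) × 42.40 h = (1.9418/π) × 42.40 = 26.21 h.

26.21 h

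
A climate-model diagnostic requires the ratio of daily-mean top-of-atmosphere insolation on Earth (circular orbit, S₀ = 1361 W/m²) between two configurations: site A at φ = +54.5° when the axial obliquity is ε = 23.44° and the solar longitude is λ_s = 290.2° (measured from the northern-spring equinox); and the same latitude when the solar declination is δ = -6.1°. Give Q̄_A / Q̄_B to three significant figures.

— Configuration A (φ=+54.5°):
Solar declination: sin δ = sin ε · sin λ_s = sin 23.44° × sin 290.2° = -0.37332, so δ = -21.921°.
cos H₀ = −tan(+54.5°) tan(-21.921°) = 0.5642, H₀ = 0.9714 rad.
Bracket: H₀ sin φ sin δ + cos φ cos δ sin H₀ = 0.9714×0.81412×-0.37332 + 0.58070×0.92770×0.82566 = -0.295235 + 0.444796 = 0.149561.
Q̄ = (S₀/π) × [bracket] = (1361/π) × 0.149561 = 64.793 W/m².
— Configuration B (φ=+54.5°):
cos H₀ = −tan(+54.5°) tan(-6.100°) = 0.1498, H₀ = 1.4204 rad.
Bracket: H₀ sin φ sin δ + cos φ cos δ sin H₀ = 1.4204×0.81412×-0.10626 + 0.58070×0.99434×0.98871 = -0.122877 + 0.570894 = 0.448017.
Q̄ = (S₀/π) × [bracket] = (1361/π) × 0.448017 = 194.09 W/m².
Ratio Q̄_A / Q̄_B = 64.793 / 194.09 = 0.3338.

Q̄_A / Q̄_B ≈ 0.334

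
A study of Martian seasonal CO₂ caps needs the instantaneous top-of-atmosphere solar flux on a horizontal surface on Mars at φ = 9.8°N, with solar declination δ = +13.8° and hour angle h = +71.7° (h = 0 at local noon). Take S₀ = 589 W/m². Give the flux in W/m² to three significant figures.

201 W/m²

cos θ_z = sin φ sin δ + cos φ cos δ cos h = 0.040601 + 0.300479 = 0.341080.
Flux = S₀ · cos θ_z = 589 × 0.341080 = 200.9 W/m².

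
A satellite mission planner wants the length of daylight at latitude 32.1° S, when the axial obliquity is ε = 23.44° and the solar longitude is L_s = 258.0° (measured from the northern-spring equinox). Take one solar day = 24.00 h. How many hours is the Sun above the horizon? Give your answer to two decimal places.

Solar declination: sin δ = sin ε · sin L_s = sin 23.44° × sin 258.0° = -0.38910, so δ = -22.898°.
cos h₀ = −tan ϕ · tan δ = −tan(-32.1°) × tan(-22.898°) = -0.2650, so h₀ = 1.8390 rad = 105.36°.
Daylight = 2h₀/(2π) × 24.00 h = (1.8390/π) × 24.00 = 14.05 h.

14.05 h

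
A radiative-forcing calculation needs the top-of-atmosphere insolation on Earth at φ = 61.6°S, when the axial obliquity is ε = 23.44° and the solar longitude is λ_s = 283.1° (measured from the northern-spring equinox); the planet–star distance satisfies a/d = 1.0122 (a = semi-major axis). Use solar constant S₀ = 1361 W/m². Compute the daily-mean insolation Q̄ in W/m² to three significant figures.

Solar declination: sin δ = sin ε · sin λ_s = sin 23.44° × sin 283.1° = -0.38744, so δ = -22.795°.
cos H₀ = −tan(-61.6°) tan(-22.795°) = -0.7773, H₀ = 2.4611 rad.
Bracket: H₀ sin φ sin δ + cos φ cos δ sin H₀ = 2.4611×-0.87965×-0.38744 + 0.47562×0.92190×0.62919 = 0.838771 + 0.275884 = 1.114655.
Inverse-square distance factor (a/d)² = 1.0122² = 1.024549.
Q̄ = (S₀/π) × 1.024549 × [bracket] = (1361/π) × 1.024549 × 1.114655 = 494.7 W/m².

Q̄ ≈ 495 W/m²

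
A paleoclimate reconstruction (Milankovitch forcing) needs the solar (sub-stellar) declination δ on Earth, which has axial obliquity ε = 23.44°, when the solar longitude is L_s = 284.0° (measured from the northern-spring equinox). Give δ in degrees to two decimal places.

sin δ = sin ε · sin L_s = sin 23.44° × sin 284.0° = -0.385972.
δ = arcsin(-0.385972) = -22.70°.

δ = -22.70°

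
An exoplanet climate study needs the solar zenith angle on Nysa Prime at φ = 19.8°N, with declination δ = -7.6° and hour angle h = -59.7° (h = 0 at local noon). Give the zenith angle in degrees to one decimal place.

cos θ_z = sin φ sin δ + cos φ cos δ cos h = -0.044800 + 0.470530 = 0.425730.
θ_z = arccos(0.425730) = 64.8°.

θ_z = 64.8°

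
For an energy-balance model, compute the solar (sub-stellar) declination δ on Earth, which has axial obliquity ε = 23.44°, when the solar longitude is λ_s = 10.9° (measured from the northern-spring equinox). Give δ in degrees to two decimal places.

sin δ = sin ε · sin λ_s = sin 23.44° × sin 10.9° = 0.075220.
δ = arcsin(0.075220) = +4.31°.

δ = +4.31°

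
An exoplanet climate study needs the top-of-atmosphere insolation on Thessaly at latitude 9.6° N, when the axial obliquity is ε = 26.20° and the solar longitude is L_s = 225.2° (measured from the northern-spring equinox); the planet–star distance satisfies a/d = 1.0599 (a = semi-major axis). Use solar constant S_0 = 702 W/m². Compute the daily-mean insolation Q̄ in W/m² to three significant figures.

Solar declination: sin δ = sin ε · sin L_s = sin 26.20° × sin 225.2° = -0.31328, so δ = -18.257°.
cos h₀ = −tan(+9.6°) tan(-18.257°) = 0.0558, h₀ = 1.5150 rad.
Bracket: h₀ sin ϕ sin δ + cos ϕ cos δ sin h₀ = 1.5150×0.16677×-0.31328 + 0.98600×0.94966×0.99844 = -0.079152 + 0.934904 = 0.855752.
Inverse-square distance factor (a/d)² = 1.0599² = 1.123388.
Q̄ = (S_0/π) × 1.123388 × [bracket] = (702/π) × 1.123388 × 0.855752 = 214.8 W/m².

Q̄ ≈ 215 W/m²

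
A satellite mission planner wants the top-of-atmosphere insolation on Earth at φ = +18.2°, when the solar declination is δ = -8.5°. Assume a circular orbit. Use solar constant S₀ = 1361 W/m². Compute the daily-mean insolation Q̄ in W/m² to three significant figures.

Q̄ ≈ 376 W/m²

cos H₀ = −tan(+18.2°) tan(-8.500°) = 0.0491, H₀ = 1.5216 rad.
Bracket: H₀ sin φ sin δ + cos φ cos δ sin H₀ = 1.5216×0.31233×-0.14781 + 0.94997×0.98902×0.99879 = -0.070245 + 0.938402 = 0.868157.
Q̄ = (S₀/π) × [bracket] = (1361/π) × 0.868157 = 376.1 W/m².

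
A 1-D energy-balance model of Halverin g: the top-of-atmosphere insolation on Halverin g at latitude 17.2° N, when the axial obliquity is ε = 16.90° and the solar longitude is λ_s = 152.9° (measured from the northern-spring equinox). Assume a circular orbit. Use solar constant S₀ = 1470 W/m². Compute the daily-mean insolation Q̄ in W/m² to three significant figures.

Solar declination: sin δ = sin ε · sin λ_s = sin 16.90° × sin 152.9° = 0.13243, so δ = +7.610°.
cos H₀ = −tan(+17.2°) tan(+7.610°) = -0.0414, H₀ = 1.6122 rad.
Bracket: H₀ sin φ sin δ + cos φ cos δ sin H₀ = 1.6122×0.29571×0.13243 + 0.95528×0.99119×0.99914 = 0.063135 + 0.946050 = 1.009185.
Q̄ = (S₀/π) × [bracket] = (1470/π) × 1.009185 = 472.2 W/m².

Q̄ ≈ 472 W/m²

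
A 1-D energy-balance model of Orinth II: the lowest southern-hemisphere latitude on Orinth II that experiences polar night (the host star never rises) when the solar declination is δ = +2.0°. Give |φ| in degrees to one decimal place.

|φ| = 88.0°

Polar night requires cos H₀ = −tan φ tan δ ≥ 1, i.e. tan φ tan δ ≤ −1.
The boundary is |tan φ| · |tan δ| = 1, so |φ| = 90° − |δ| = 90° − 2.0° = 88.0° in the southern hemisphere.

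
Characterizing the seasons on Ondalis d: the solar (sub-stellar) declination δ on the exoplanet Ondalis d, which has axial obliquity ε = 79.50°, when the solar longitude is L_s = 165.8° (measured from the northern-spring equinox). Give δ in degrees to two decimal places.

sin δ = sin ε · sin L_s = sin 79.50° × sin 165.8° = 0.241200.
δ = arcsin(0.241200) = +13.96°.

δ = +13.96°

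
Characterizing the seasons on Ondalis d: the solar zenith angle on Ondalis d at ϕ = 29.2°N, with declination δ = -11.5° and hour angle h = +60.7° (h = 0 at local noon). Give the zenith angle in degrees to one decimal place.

cos θ_z = sin ϕ sin δ + cos ϕ cos δ cos h = -0.097264 + 0.418617 = 0.321353.
θ_z = arccos(0.321353) = 71.3°.

θ_z = 71.3°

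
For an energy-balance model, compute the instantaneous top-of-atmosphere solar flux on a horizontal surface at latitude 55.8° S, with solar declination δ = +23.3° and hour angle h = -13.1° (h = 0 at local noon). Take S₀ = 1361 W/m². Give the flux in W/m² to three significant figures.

cos θ_z = sin φ sin δ + cos φ cos δ cos h = -0.327148 + 0.502809 = 0.175661.
Flux = S₀ · cos θ_z = 1361 × 0.175661 = 239.1 W/m².

239 W/m²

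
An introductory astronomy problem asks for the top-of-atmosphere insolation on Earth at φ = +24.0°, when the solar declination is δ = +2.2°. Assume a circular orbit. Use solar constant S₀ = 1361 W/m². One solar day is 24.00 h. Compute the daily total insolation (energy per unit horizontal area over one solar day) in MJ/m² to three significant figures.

35.1 MJ/m²

cos H₀ = −tan(+24.0°) tan(+2.200°) = -0.0171, H₀ = 1.5879 rad.
Bracket: H₀ sin φ sin δ + cos φ cos δ sin H₀ = 1.5879×0.40674×0.03839 + 0.91355×0.99926×0.99985 = 0.024795 + 0.912737 = 0.937532.
Q̄ = (S₀/π) × [bracket] = (1361/π) × 0.937532 = 406.16 W/m².
Daily total = Q̄ × 24.00 h × 3600 s/h = 406.16 × 24.00 × 3600 / 10⁶ = 35.09 MJ/m².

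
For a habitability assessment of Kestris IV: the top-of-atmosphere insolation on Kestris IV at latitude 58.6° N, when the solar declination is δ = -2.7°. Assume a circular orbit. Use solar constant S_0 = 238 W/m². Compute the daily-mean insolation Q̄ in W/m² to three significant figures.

Q̄ ≈ 34.8 W/m²

cos h₀ = −tan(+58.6°) tan(-2.700°) = 0.0773, h₀ = 1.4935 rad.
Bracket: h₀ sin ϕ sin δ + cos ϕ cos δ sin h₀ = 1.4935×0.85355×-0.04711 + 0.52101×0.99889×0.99701 = -0.060055 + 0.518876 = 0.458821.
Q̄ = (S_0/π) × [bracket] = (238/π) × 0.458821 = 34.76 W/m².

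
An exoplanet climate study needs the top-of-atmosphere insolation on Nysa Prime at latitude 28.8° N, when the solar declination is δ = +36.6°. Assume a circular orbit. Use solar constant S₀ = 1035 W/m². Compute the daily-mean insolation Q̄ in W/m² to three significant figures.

cos H₀ = −tan(+28.8°) tan(+36.600°) = -0.4083, H₀ = 1.9914 rad.
Bracket: H₀ sin φ sin δ + cos φ cos δ sin H₀ = 1.9914×0.48175×0.59622 + 0.87631×0.80282×0.91286 = 0.571988 + 0.642215 = 1.214203.
Q̄ = (S₀/π) × [bracket] = (1035/π) × 1.214203 = 400.0 W/m².

Q̄ ≈ 400 W/m²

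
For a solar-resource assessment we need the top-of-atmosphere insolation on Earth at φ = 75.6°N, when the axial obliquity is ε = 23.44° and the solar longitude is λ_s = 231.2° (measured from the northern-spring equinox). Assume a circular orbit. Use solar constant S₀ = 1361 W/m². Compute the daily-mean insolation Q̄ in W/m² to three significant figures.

Q̄ ≈ 0.00 W/m²

Solar declination: sin δ = sin ε · sin λ_s = sin 23.44° × sin 231.2° = -0.31001, so δ = -18.060°.
cos H₀ = −tan(+75.6°) tan(-18.060°) = 1.2700 ≥ 1 ⇒ polar night, H₀ = 0 and Q̄ = 0.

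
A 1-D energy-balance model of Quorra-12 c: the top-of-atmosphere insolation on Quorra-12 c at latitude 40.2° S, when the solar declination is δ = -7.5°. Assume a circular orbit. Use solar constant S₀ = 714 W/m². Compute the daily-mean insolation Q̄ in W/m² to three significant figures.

cos H₀ = −tan(-40.2°) tan(-7.500°) = -0.1113, H₀ = 1.6823 rad.
Bracket: H₀ sin φ sin δ + cos φ cos δ sin H₀ = 1.6823×-0.64546×-0.13053 + 0.76380×0.99144×0.99379 = 0.141737 + 0.752559 = 0.894296.
Q̄ = (S₀/π) × [bracket] = (714/π) × 0.894296 = 203.2 W/m².

Q̄ ≈ 203 W/m²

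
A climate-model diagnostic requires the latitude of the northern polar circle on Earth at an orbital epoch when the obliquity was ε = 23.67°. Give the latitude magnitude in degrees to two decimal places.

66.33°

The polar circle is the lowest latitude that experiences at least one full rotation of continuous daylight at the northern-summer solstice; it lies at |φ| = 90° − ε = 90° − 23.67° = 66.33°.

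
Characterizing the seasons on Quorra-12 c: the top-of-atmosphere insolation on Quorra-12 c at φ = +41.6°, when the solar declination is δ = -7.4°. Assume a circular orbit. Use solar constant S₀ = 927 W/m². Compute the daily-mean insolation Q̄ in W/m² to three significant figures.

Q̄ ≈ 181 W/m²

cos H₀ = −tan(+41.6°) tan(-7.400°) = 0.1153, H₀ = 1.4552 rad.
Bracket: H₀ sin φ sin δ + cos φ cos δ sin H₀ = 1.4552×0.66393×-0.12880 + 0.74780×0.99167×0.99333 = -0.124440 + 0.736625 = 0.612185.
Q̄ = (S₀/π) × [bracket] = (927/π) × 0.612185 = 180.6 W/m².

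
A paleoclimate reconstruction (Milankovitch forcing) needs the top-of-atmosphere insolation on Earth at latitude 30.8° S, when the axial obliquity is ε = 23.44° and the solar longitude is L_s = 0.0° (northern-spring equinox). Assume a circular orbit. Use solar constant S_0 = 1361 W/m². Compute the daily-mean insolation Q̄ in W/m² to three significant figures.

Q̄ ≈ 372 W/m²

Solar declination: sin δ = sin ε · sin L_s = sin 23.44° × sin 0.0° = 0.00000, so δ = +0.000°.
cos h₀ = −tan(-30.8°) tan(+0.000°) = 0.0000, h₀ = 1.5708 rad.
Bracket: h₀ sin ϕ sin δ + cos ϕ cos δ sin h₀ = 1.5708×-0.51204×0.00000 + 0.85896×1.00000×1.00000 = -0.000000 + 0.858960 = 0.858960.
Q̄ = (S_0/π) × [bracket] = (1361/π) × 0.858960 = 372.1 W/m².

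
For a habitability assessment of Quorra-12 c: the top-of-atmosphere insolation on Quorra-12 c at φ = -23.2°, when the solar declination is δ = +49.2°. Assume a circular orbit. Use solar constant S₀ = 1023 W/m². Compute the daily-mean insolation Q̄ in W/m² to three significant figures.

Q̄ ≈ 67.7 W/m²

cos H₀ = −tan(-23.2°) tan(+49.200°) = 0.4965, H₀ = 1.0512 rad.
Bracket: H₀ sin φ sin δ + cos φ cos δ sin H₀ = 1.0512×-0.39394×0.75700 + 0.91914×0.65342×0.86801 = -0.313481 + 0.521313 = 0.207832.
Q̄ = (S₀/π) × [bracket] = (1023/π) × 0.207832 = 67.68 W/m².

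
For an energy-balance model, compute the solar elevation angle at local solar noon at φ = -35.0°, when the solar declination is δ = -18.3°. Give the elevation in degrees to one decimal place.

At local noon the hour angle is zero, so the zenith angle equals |φ − δ| = |-35.0° − (-18.300°)| = 16.700°.
Elevation = 90° − 16.700° = 73.3°.

73.3°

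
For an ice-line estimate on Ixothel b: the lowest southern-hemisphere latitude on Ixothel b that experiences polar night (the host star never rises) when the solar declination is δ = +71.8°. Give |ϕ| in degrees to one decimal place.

Polar night requires cos h₀ = −tan ϕ tan δ ≥ 1, i.e. tan ϕ tan δ ≤ −1.
The boundary is |tan ϕ| · |tan δ| = 1, so |ϕ| = 90° − |δ| = 90° − 71.8° = 18.2° in the southern hemisphere.

|ϕ| = 18.2°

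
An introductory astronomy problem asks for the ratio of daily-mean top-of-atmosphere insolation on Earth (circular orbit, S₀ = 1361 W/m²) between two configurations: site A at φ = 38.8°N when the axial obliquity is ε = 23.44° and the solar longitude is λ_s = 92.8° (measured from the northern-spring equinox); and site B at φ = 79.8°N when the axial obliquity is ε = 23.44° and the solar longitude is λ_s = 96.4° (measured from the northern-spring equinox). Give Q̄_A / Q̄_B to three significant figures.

— Configuration A (φ=+38.8°):
Solar declination: sin δ = sin ε · sin λ_s = sin 23.44° × sin 92.8° = 0.39731, so δ = +23.410°.
cos H₀ = −tan(+38.8°) tan(+23.410°) = -0.3481, H₀ = 1.9263 rad.
Bracket: H₀ sin φ sin δ + cos φ cos δ sin H₀ = 1.9263×0.62660×0.39731 + 0.77934×0.91768×0.93746 = 0.479561 + 0.670457 = 1.150018.
Q̄ = (S₀/π) × [bracket] = (1361/π) × 1.150018 = 498.21 W/m².
— Configuration B (φ=+79.8°):
Solar declination: sin δ = sin ε · sin λ_s = sin 23.44° × sin 96.4° = 0.39531, so δ = +23.285°.
cos H₀ = −tan(+79.8°) tan(+23.285°) = -2.3919 ≤ −1 ⇒ polar day, H₀ = π.
Bracket: H₀ sin φ sin δ + cos φ cos δ sin H₀ = 3.1416×0.98420×0.39531 + 0.17708×0.91855×0.00000 = 1.222284 + 0.000000 = 1.222284.
Q̄ = (S₀/π) × [bracket] = (1361/π) × 1.222284 = 529.52 W/m².
Ratio Q̄_A / Q̄_B = 498.21 / 529.52 = 0.9409.

Q̄_A / Q̄_B ≈ 0.941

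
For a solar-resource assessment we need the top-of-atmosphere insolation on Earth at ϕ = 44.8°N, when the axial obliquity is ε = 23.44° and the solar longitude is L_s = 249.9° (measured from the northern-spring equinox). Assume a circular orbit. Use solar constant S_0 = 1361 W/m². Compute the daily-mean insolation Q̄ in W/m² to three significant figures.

Solar declination: sin δ = sin ε · sin L_s = sin 23.44° × sin 249.9° = -0.37356, so δ = -21.935°.
cos h₀ = −tan(+44.8°) tan(-21.935°) = 0.3999, h₀ = 1.1594 rad.
Bracket: h₀ sin ϕ sin δ + cos ϕ cos δ sin h₀ = 1.1594×0.70463×-0.37356 + 0.70957×0.92761×0.91655 = -0.305179 + 0.603277 = 0.298098.
Q̄ = (S_0/π) × [bracket] = (1361/π) × 0.298098 = 129.1 W/m².

Q̄ ≈ 129 W/m²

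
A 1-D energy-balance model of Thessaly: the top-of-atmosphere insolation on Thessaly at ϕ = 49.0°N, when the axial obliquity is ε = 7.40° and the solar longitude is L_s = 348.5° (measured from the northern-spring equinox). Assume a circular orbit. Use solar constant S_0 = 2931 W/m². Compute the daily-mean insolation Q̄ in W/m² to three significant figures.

Solar declination: sin δ = sin ε · sin L_s = sin 7.40° × sin 348.5° = -0.02568, so δ = -1.471°.
cos h₀ = −tan(+49.0°) tan(-1.471°) = 0.0295, h₀ = 1.5412 rad.
Bracket: h₀ sin ϕ sin δ + cos ϕ cos δ sin h₀ = 1.5412×0.75471×-0.02568 + 0.65606×0.99967×0.99956 = -0.029870 + 0.655555 = 0.625685.
Q̄ = (S_0/π) × [bracket] = (2931/π) × 0.625685 = 583.7 W/m².

Q̄ ≈ 584 W/m²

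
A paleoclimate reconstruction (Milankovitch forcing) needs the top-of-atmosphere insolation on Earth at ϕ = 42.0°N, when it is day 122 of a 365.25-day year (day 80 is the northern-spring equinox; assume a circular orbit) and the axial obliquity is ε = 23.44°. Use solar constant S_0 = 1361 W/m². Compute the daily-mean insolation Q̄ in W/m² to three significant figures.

Solar longitude: L_s = 360° × (122 − 80)/365.25 = 41.396°.
sin δ = sin 23.44° × sin 41.396° = 0.26304, so δ = +15.251°.
cos h₀ = −tan(+42.0°) tan(+15.251°) = -0.2455, h₀ = 1.8188 rad.
Bracket: h₀ sin ϕ sin δ + cos ϕ cos δ sin h₀ = 1.8188×0.66913×0.26304 + 0.74314×0.96478×0.96940 = 0.320123 + 0.695027 = 1.015150.
Q̄ = (S_0/π) × [bracket] = (1361/π) × 1.015150 = 439.8 W/m².

Q̄ ≈ 440 W/m²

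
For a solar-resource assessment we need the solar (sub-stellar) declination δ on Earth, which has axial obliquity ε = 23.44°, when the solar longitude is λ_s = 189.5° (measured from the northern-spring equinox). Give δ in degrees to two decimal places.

sin δ = sin ε · sin λ_s = sin 23.44° × sin 189.5° = -0.065654.
δ = arcsin(-0.065654) = -3.76°.

δ = -3.76°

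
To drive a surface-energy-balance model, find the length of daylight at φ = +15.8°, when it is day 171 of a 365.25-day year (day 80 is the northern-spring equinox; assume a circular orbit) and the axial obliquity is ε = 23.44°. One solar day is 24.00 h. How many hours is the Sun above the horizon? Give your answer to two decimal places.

Solar longitude: λ_s = 360° × (171 − 80)/365.25 = 89.692°.
sin δ = sin 23.44° × sin 89.692° = 0.39778, so δ = +23.440°.
cos H₀ = −tan φ · tan δ = −tan(+15.8°) × tan(+23.440°) = -0.1227, so H₀ = 1.6938 rad = 97.05°.
Daylight = 2H₀/(2π) × 24.00 h = (1.6938/π) × 24.00 = 12.94 h.

12.94 h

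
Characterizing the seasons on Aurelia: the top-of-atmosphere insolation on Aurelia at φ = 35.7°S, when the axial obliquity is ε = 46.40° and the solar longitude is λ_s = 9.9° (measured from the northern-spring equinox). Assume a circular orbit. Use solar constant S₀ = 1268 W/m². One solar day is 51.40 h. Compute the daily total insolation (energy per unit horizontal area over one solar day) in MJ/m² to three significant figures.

Solar declination: sin δ = sin ε · sin λ_s = sin 46.40° × sin 9.9° = 0.12451, so δ = +7.152°.
cos H₀ = −tan(-35.7°) tan(+7.152°) = 0.0902, H₀ = 1.4805 rad.
Bracket: H₀ sin φ sin δ + cos φ cos δ sin H₀ = 1.4805×-0.58354×0.12451 + 0.81208×0.99222×0.99593 = -0.107568 + 0.802483 = 0.694915.
Q̄ = (S₀/π) × [bracket] = (1268/π) × 0.694915 = 280.48 W/m².
Daily total = Q̄ × 51.40 h × 3600 s/h = 280.48 × 51.40 × 3600 / 10⁶ = 51.90 MJ/m².

51.9 MJ/m²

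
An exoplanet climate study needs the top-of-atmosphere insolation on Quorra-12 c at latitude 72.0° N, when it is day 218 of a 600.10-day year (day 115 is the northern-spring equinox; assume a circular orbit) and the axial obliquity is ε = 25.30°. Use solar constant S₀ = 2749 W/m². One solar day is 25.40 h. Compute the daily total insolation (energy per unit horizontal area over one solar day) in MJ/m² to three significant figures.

Solar longitude: λ_s = 360° × (218 − 115)/600.10 = 61.790°.
sin δ = sin 25.30° × sin 61.790° = 0.37660, so δ = +22.123°.
cos H₀ = −tan(+72.0°) tan(+22.123°) = -1.2512 ≤ −1 ⇒ polar day, H₀ = π.
Bracket: H₀ sin φ sin δ + cos φ cos δ sin H₀ = 3.1416×0.95106×0.37660 + 0.30902×0.92638×0.00000 = 1.125224 + 0.000000 = 1.125224.
Q̄ = (S₀/π) × [bracket] = (2749/π) × 1.125224 = 984.61 W/m².
Daily total = Q̄ × 25.40 h × 3600 s/h = 984.61 × 25.40 × 3600 / 10⁶ = 90.03 MJ/m².

90.0 MJ/m²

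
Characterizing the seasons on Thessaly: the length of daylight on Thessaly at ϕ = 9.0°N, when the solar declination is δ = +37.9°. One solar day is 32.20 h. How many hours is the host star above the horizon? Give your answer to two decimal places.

17.37 h

cos h₀ = −tan ϕ · tan δ = −tan(+9.0°) × tan(+37.900°) = -0.1233, so h₀ = 1.6944 rad = 97.08°.
Daylight = 2h₀/(2π) × 32.20 h = (1.6944/π) × 32.20 = 17.37 h.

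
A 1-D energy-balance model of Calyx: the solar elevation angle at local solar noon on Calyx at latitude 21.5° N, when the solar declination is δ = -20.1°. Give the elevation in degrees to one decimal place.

48.4°

At local noon the hour angle is zero, so the zenith angle equals |φ − δ| = |+21.5° − (-20.100°)| = 41.600°.
Elevation = 90° − 41.600° = 48.4°.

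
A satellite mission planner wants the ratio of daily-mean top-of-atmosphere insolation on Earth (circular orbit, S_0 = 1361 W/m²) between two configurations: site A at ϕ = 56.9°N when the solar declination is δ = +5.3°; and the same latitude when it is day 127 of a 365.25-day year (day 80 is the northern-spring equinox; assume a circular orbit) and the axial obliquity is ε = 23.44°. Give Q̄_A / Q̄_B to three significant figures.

Q̄_A / Q̄_B ≈ 0.700

— Configuration A (ϕ=+56.9°):
cos h₀ = −tan(+56.9°) tan(+5.300°) = -0.1423, h₀ = 1.7136 rad.
Bracket: h₀ sin ϕ sin δ + cos ϕ cos δ sin h₀ = 1.7136×0.83772×0.09237 + 0.54610×0.99572×0.98982 = 0.132599 + 0.538227 = 0.670826.
Q̄ = (S_0/π) × [bracket] = (1361/π) × 0.670826 = 290.62 W/m².
— Configuration B (ϕ=+56.9°):
Solar longitude: L_s = 360° × (127 − 80)/365.25 = 46.324°.
sin δ = sin 23.44° × sin 46.324° = 0.28771, so δ = +16.721°.
cos h₀ = −tan(+56.9°) tan(+16.721°) = -0.4608, h₀ = 2.0497 rad.
Bracket: h₀ sin ϕ sin δ + cos ϕ cos δ sin h₀ = 2.0497×0.83772×0.28771 + 0.54610×0.95772×0.88749 = 0.494020 + 0.464167 = 0.958187.
Q̄ = (S_0/π) × [bracket] = (1361/π) × 0.958187 = 415.11 W/m².
Ratio Q̄_A / Q̄_B = 290.62 / 415.11 = 0.7001.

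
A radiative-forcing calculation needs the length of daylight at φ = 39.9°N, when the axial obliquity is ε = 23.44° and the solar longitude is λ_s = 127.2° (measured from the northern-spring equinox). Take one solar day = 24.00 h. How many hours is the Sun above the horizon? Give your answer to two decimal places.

Solar declination: sin δ = sin ε · sin λ_s = sin 23.44° × sin 127.2° = 0.31685, so δ = +18.473°.
cos H₀ = −tan φ · tan δ = −tan(+39.9°) × tan(+18.473°) = -0.2793, so H₀ = 1.8539 rad = 106.22°.
Daylight = 2H₀/(2π) × 24.00 h = (1.8539/π) × 24.00 = 14.16 h.

14.16 h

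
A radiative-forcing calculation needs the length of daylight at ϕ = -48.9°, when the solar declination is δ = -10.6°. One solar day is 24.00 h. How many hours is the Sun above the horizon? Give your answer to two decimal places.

13.65 h

cos h₀ = −tan ϕ · tan δ = −tan(-48.9°) × tan(-10.600°) = -0.2145, so h₀ = 1.7870 rad = 102.39°.
Daylight = 2h₀/(2π) × 24.00 h = (1.7870/π) × 24.00 = 13.65 h.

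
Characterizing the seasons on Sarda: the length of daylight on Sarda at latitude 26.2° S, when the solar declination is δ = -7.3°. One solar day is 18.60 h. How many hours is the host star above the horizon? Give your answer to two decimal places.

cos h₀ = −tan ϕ · tan δ = −tan(-26.2°) × tan(-7.300°) = -0.0630, so h₀ = 1.6339 rad = 93.61°.
Daylight = 2h₀/(2π) × 18.60 h = (1.6339/π) × 18.60 = 9.67 h.

9.67 h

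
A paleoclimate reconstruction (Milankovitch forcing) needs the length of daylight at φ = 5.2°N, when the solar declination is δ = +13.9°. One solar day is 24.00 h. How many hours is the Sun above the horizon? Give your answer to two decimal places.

12.17 h

cos H₀ = −tan φ · tan δ = −tan(+5.2°) × tan(+13.900°) = -0.0225, so H₀ = 1.5933 rad = 91.29°.
Daylight = 2H₀/(2π) × 24.00 h = (1.5933/π) × 24.00 = 12.17 h.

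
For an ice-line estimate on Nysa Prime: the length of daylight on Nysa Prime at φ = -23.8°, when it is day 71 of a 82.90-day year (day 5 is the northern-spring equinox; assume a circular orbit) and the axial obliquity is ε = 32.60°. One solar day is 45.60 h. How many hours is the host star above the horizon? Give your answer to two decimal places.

Solar longitude: λ_s = 360° × (71 − 5)/82.90 = 286.610°.
sin δ = sin 32.60° × sin 286.610° = -0.51629, so δ = -31.084°.
cos H₀ = −tan φ · tan δ = −tan(-23.8°) × tan(-31.084°) = -0.2659, so H₀ = 1.8399 rad = 105.42°.
Daylight = 2H₀/(2π) × 45.60 h = (1.8399/π) × 45.60 = 26.71 h.

26.71 h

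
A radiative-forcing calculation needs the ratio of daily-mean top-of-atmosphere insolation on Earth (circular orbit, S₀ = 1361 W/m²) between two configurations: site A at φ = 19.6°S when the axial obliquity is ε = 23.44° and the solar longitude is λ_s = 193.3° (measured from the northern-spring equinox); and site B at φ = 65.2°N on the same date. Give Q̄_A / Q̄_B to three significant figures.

Q̄_A / Q̄_B ≈ 3.34

— Configuration A (φ=-19.6°):
Solar declination: sin δ = sin ε · sin λ_s = sin 23.44° × sin 193.3° = -0.09151, so δ = -5.251°.
cos H₀ = −tan(-19.6°) tan(-5.251°) = -0.0327, H₀ = 1.6035 rad.
Bracket: H₀ sin φ sin δ + cos φ cos δ sin H₀ = 1.6035×-0.33545×-0.09151 + 0.94206×0.99580×0.99946 = 0.049223 + 0.937597 = 0.986820.
Q̄ = (S₀/π) × [bracket] = (1361/π) × 0.986820 = 427.51 W/m².
— Configuration B (φ=+65.2°):
cos H₀ = −tan(+65.2°) tan(-5.251°) = 0.1989, H₀ = 1.3706 rad.
Bracket: H₀ sin φ sin δ + cos φ cos δ sin H₀ = 1.3706×0.90778×-0.09151 + 0.41945×0.99580×0.98002 = -0.113857 + 0.409343 = 0.295486.
Q̄ = (S₀/π) × [bracket] = (1361/π) × 0.295486 = 128.01 W/m².
Ratio Q̄_A / Q̄_B = 427.51 / 128.01 = 3.340.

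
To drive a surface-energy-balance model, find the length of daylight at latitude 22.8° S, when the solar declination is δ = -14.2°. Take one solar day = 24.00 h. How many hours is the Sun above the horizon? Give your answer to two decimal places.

12.81 h

cos H₀ = −tan φ · tan δ = −tan(-22.8°) × tan(-14.200°) = -0.1064, so H₀ = 1.6774 rad = 96.11°.
Daylight = 2H₀/(2π) × 24.00 h = (1.6774/π) × 24.00 = 12.81 h.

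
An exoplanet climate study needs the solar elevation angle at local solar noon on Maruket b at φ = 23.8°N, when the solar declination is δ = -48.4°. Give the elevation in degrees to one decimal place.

At local noon the hour angle is zero, so the zenith angle equals |φ − δ| = |+23.8° − (-48.400°)| = 72.200°.
Elevation = 90° − 72.200° = 17.8°.

17.8°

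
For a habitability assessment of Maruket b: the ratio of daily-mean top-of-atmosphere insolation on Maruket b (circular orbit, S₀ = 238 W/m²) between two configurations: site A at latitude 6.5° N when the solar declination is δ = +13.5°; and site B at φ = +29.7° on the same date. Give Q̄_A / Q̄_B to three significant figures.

— Configuration A (φ=+6.5°):
cos H₀ = −tan(+6.5°) tan(+13.500°) = -0.0274, H₀ = 1.5982 rad.
Bracket: H₀ sin φ sin δ + cos φ cos δ sin H₀ = 1.5982×0.11320×0.23345 + 0.99357×0.97237×0.99963 = 0.042235 + 0.965760 = 1.007995.
Q̄ = (S₀/π) × [bracket] = (238/π) × 1.007995 = 76.363 W/m².
— Configuration B (φ=+29.7°):
cos H₀ = −tan(+29.7°) tan(+13.500°) = -0.1369, H₀ = 1.7082 rad.
Bracket: H₀ sin φ sin δ + cos φ cos δ sin H₀ = 1.7082×0.49546×0.23345 + 0.86863×0.97237×0.99058 = 0.197579 + 0.836673 = 1.034252.
Q̄ = (S₀/π) × [bracket] = (238/π) × 1.034252 = 78.353 W/m².
Ratio Q̄_A / Q̄_B = 76.363 / 78.353 = 0.9746.

Q̄_A / Q̄_B ≈ 0.975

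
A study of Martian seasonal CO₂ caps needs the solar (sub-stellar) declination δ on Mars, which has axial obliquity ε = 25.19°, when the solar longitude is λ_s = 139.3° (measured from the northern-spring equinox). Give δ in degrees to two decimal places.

sin δ = sin ε · sin λ_s = sin 25.19° × sin 139.3° = 0.277547.
δ = arcsin(0.277547) = +16.11°.

δ = +16.11°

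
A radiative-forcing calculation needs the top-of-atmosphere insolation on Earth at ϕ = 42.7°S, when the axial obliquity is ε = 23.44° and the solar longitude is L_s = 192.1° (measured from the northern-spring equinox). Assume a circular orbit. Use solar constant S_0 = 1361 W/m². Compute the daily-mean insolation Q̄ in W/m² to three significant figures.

Solar declination: sin δ = sin ε · sin L_s = sin 23.44° × sin 192.1° = -0.08338, so δ = -4.783°.
cos h₀ = −tan(-42.7°) tan(-4.783°) = -0.0772, h₀ = 1.6481 rad.
Bracket: h₀ sin ϕ sin δ + cos ϕ cos δ sin h₀ = 1.6481×-0.67816×-0.08338 + 0.73491×0.99652×0.99701 = 0.093192 + 0.730163 = 0.823355.
Q̄ = (S_0/π) × [bracket] = (1361/π) × 0.823355 = 356.7 W/m².

Q̄ ≈ 357 W/m²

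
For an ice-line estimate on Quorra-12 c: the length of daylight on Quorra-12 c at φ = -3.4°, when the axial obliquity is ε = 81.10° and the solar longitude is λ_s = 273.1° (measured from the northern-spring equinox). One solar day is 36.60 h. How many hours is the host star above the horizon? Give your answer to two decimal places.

22.57 h

Solar declination: sin δ = sin ε · sin λ_s = sin 81.10° × sin 273.1° = -0.98651, so δ = -80.580°.
cos H₀ = −tan φ · tan δ = −tan(-3.4°) × tan(-80.580°) = -0.3581, so H₀ = 1.9370 rad = 110.98°.
Daylight = 2H₀/(2π) × 36.60 h = (1.9370/π) × 36.60 = 22.57 h.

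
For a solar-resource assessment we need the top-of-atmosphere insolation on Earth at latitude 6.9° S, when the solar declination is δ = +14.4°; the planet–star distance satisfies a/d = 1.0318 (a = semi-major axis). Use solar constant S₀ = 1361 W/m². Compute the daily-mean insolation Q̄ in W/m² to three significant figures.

cos H₀ = −tan(-6.9°) tan(+14.400°) = 0.0311, H₀ = 1.5397 rad.
Bracket: H₀ sin φ sin δ + cos φ cos δ sin H₀ = 1.5397×-0.12014×0.24869 + 0.99276×0.96858×0.99952 = -0.046003 + 0.961106 = 0.915103.
Inverse-square distance factor (a/d)² = 1.0318² = 1.064611.
Q̄ = (S₀/π) × 1.064611 × [bracket] = (1361/π) × 1.064611 × 0.915103 = 422.1 W/m².

Q̄ ≈ 422 W/m²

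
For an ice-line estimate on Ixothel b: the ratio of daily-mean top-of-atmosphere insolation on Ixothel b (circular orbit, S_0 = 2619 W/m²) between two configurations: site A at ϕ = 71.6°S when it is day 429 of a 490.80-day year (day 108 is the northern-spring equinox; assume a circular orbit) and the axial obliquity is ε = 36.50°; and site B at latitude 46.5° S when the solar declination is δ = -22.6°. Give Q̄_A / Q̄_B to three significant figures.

— Configuration A (ϕ=-71.6°):
Solar longitude: L_s = 360° × (429 − 108)/490.80 = 235.452°.
sin δ = sin 36.50° × sin 235.452° = -0.48993, so δ = -29.336°.
cos h₀ = −tan(-71.6°) tan(-29.336°) = -1.6894 ≤ −1 ⇒ polar day, h₀ = π.
Bracket: h₀ sin ϕ sin δ + cos ϕ cos δ sin h₀ = 3.1416×-0.94888×-0.48993 + 0.31565×0.87176×0.00000 = 1.460482 + 0.000000 = 1.460482.
Q̄ = (S_0/π) × [bracket] = (2619/π) × 1.460482 = 1217.5 W/m².
— Configuration B (ϕ=-46.5°):
cos h₀ = −tan(-46.5°) tan(-22.600°) = -0.4386, h₀ = 2.0249 rad.
Bracket: h₀ sin ϕ sin δ + cos ϕ cos δ sin h₀ = 2.0249×-0.72537×-0.38430 + 0.68835×0.92321×0.89866 = 0.564460 + 0.571091 = 1.135551.
Q̄ = (S_0/π) × [bracket] = (2619/π) × 1.135551 = 946.66 W/m².
Ratio Q̄_A / Q̄_B = 1217.5 / 946.66 = 1.286.

Q̄_A / Q̄_B ≈ 1.29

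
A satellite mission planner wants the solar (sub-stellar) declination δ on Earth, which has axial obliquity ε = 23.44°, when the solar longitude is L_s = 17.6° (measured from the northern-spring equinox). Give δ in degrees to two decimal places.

sin δ = sin ε · sin L_s = sin 23.44° × sin 17.6° = 0.120279.
δ = arcsin(0.120279) = +6.91°.

δ = +6.91°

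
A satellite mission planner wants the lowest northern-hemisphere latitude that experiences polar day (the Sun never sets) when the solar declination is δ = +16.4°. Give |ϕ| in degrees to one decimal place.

Polar day requires cos h₀ = −tan ϕ tan δ ≤ −1, i.e. tan ϕ tan δ ≥ 1.
The boundary is |tan ϕ| · |tan δ| = 1, so |ϕ| = 90° − |δ| = 90° − 16.4° = 73.6° in the northern hemisphere.

|ϕ| = 73.6°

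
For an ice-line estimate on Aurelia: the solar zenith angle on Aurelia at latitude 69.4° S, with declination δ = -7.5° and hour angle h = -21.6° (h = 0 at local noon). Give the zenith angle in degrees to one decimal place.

cos θ_z = sin φ sin δ + cos φ cos δ cos h = 0.122180 + 0.324335 = 0.446515.
θ_z = arccos(0.446515) = 63.5°.

θ_z = 63.5°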